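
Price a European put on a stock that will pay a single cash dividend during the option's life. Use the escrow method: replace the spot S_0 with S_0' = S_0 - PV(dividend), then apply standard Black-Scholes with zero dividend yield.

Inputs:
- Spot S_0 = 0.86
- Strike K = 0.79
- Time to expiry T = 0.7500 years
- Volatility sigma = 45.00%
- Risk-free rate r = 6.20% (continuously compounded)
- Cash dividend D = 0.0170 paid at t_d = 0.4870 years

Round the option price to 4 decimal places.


Answer: Price = 0.0837

Derivation:
PV(D) = D * exp(-r * t_d) = 0.0170 * 0.97025729 = 0.01649437
S_0' = S_0 - PV(D) = 0.8600 - 0.01649437 = 0.84350563
d1 = (ln(S_0'/K) + (r + sigma^2/2)*T) / (sigma*sqrt(T)) = 0.48233414
d2 = d1 - sigma*sqrt(T) = 0.09262270
exp(-rT) = 0.95456456
N(-d1) = 0.31478430; N(-d2) = 0.46310165
P = K * exp(-rT) * N(-d2) - S_0' * N(-d1) = 0.7900 * 0.95456456 * 0.46310165 - 0.84350563 * 0.31478430 = 0.0837


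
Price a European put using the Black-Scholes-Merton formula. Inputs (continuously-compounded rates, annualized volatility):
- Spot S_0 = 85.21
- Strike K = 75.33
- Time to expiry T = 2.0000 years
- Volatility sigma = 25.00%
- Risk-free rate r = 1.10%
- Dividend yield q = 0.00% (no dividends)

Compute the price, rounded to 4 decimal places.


Answer: Price = 6.3046

Derivation:
d1 = (ln(S/K) + (r - q + 0.5*sigma^2) * T) / (sigma * sqrt(T)) = 0.58757840
d2 = d1 - sigma * sqrt(T) = 0.23402501
exp(-rT) = 0.97824024; exp(-qT) = 1.00000000
P = K * exp(-rT) * N(-d2) - S_0 * exp(-qT) * N(-d1)
N(-d1) = 0.27840766; N(-d2) = 0.40748278
P = 75.3300 * 0.97824024 * 0.40748278 - 85.2100 * 1.00000000 * 0.27840766 = 6.3046


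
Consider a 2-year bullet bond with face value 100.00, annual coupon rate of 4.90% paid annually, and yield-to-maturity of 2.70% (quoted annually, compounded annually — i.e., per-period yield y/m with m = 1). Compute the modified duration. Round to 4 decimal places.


Coupon per period c = face * coupon_rate / m = 4.900000
Periods per year m = 1; per-period yield y/m = 0.027000
Number of cashflows N = 2
Cashflows (t years, CF_t, discount factor 1/(1+y/m)^(m*t), PV):
  t = 1.0000: CF_t = 4.900000, DF = 0.973710, PV = 4.771178
  t = 2.0000: CF_t = 104.900000, DF = 0.948111, PV = 99.456827
Price P = sum_t PV_t = 104.228005
First compute Macaulay numerator sum_t t * PV_t:
  t * PV_t at t = 1.0000: 4.771178
  t * PV_t at t = 2.0000: 198.913655
Macaulay duration D = 203.684833 / 104.228005 = 1.954224
Modified duration = D / (1 + y/m) = 1.954224 / (1 + 0.027000) = 1.902847

Answer: Modified duration = 1.9028


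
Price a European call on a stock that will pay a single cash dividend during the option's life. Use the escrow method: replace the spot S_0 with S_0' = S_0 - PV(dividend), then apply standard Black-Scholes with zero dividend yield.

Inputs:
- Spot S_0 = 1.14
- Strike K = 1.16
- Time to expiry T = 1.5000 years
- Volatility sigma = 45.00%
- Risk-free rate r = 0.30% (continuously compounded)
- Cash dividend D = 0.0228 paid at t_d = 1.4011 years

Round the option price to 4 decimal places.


Answer: Price = 0.2283

Derivation:
PV(D) = D * exp(-r * t_d) = 0.0228 * 0.99580552 = 0.02270437
S_0' = S_0 - PV(D) = 1.1400 - 0.02270437 = 1.11729563
d1 = (ln(S_0'/K) + (r + sigma^2/2)*T) / (sigma*sqrt(T)) = 0.21567512
d2 = d1 - sigma*sqrt(T) = -0.33546007
exp(-rT) = 0.99551011
N(d1) = 0.58537950; N(d2) = 0.36863903
C = S_0' * N(d1) - K * exp(-rT) * N(d2) = 1.11729563 * 0.58537950 - 1.1600 * 0.99551011 * 0.36863903 = 0.2283


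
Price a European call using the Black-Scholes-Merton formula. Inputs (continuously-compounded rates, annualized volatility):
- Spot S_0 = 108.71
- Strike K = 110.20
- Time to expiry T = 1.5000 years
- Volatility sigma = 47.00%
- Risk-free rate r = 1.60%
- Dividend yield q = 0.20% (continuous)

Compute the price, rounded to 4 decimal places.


Answer: Price = 24.8608

Derivation:
d1 = (ln(S/K) + (r - q + 0.5*sigma^2) * T) / (sigma * sqrt(T)) = 0.30064775
d2 = d1 - sigma * sqrt(T) = -0.27498234
exp(-rT) = 0.97628571; exp(-qT) = 0.99700450
C = S_0 * exp(-qT) * N(d1) - K * exp(-rT) * N(d2)
N(d1) = 0.61815844; N(d2) = 0.39166490
C = 108.7100 * 0.99700450 * 0.61815844 - 110.2000 * 0.97628571 * 0.39166490 = 24.8608


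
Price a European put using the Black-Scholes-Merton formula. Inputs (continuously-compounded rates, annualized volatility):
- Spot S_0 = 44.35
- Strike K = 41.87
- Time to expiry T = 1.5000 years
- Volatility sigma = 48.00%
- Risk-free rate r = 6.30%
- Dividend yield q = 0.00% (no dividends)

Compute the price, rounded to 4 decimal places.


d1 = (ln(S/K) + (r - q + 0.5*sigma^2) * T) / (sigma * sqrt(T)) = 0.55256938
d2 = d1 - sigma * sqrt(T) = -0.03530816
exp(-rT) = 0.90982773; exp(-qT) = 1.00000000
P = K * exp(-rT) * N(-d2) - S_0 * exp(-qT) * N(-d1)
N(-d1) = 0.29027916; N(-d2) = 0.51408299
P = 41.8700 * 0.90982773 * 0.51408299 - 44.3500 * 1.00000000 * 0.29027916 = 6.7098

Answer: Price = 6.7098


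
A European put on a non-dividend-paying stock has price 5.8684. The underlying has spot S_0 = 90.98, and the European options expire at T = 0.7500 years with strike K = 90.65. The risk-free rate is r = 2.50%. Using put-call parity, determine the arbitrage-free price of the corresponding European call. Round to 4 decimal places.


Answer: Call price = 7.8823

Derivation:
Put-call parity: C - P = S_0 * exp(-qT) - K * exp(-rT).
S_0 * exp(-qT) = 90.9800 * 1.00000000 = 90.98000000
K * exp(-rT) = 90.6500 * 0.98142469 = 88.96614794
C = P + S*exp(-qT) - K*exp(-rT)
C = 5.8684 + 90.98000000 - 88.96614794 = 7.8823


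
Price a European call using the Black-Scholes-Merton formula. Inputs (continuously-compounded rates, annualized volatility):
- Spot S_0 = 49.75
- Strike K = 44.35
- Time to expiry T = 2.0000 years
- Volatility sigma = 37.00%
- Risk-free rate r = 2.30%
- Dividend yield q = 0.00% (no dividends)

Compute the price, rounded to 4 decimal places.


d1 = (ln(S/K) + (r - q + 0.5*sigma^2) * T) / (sigma * sqrt(T)) = 0.56912111
d2 = d1 - sigma * sqrt(T) = 0.04586210
exp(-rT) = 0.95504196; exp(-qT) = 1.00000000
C = S_0 * exp(-qT) * N(d1) - K * exp(-rT) * N(d2)
N(d1) = 0.71536302; N(d2) = 0.51828992
C = 49.7500 * 1.00000000 * 0.71536302 - 44.3500 * 0.95504196 * 0.51828992 = 13.6366

Answer: Price = 13.6366


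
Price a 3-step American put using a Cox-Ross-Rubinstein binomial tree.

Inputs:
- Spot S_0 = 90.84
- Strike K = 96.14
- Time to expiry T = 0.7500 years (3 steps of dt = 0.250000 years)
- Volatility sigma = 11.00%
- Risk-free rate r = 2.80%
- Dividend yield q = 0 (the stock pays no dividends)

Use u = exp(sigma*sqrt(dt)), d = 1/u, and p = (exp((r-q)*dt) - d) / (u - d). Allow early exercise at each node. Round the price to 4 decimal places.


Answer: Price = V(0,0) = 5.8552

Derivation:
dt = T/N = 0.250000
u = exp(sigma*sqrt(dt)) = 1.056541; d = 1/u = 0.946485
p = (exp((r-q)*dt) - d) / (u - d) = 0.550081
Discount per step: exp(-r*dt) = 0.993024
Stock lattice S(k, i) with i counting down-moves:
  k=0: S(0,0) = 90.8400
  k=1: S(1,0) = 95.9761; S(1,1) = 85.9787
  k=2: S(2,0) = 101.4027; S(2,1) = 90.8400; S(2,2) = 81.3776
  k=3: S(3,0) = 107.1361; S(3,1) = 95.9761; S(3,2) = 85.9787; S(3,3) = 77.0227
Terminal payoffs V(N, i) = max(K - S_T, 0):
  V(3,0) = 0.000000; V(3,1) = 0.163851; V(3,2) = 10.161289; V(3,3) = 19.117336
Backward induction: V(k, i) = exp(-r*dt) * [p * V(k+1, i) + (1-p) * V(k+1, i+1)]; then take max(V_cont, immediate exercise) for American.
  V(2,0) = exp(-r*dt) * [p*0.000000 + (1-p)*0.163851] = 0.073205; exercise = 0.000000; V(2,0) = max -> 0.073205
  V(2,1) = exp(-r*dt) * [p*0.163851 + (1-p)*10.161289] = 4.629370; exercise = 5.300000; V(2,1) = max -> 5.300000
  V(2,2) = exp(-r*dt) * [p*10.161289 + (1-p)*19.117336] = 14.091797; exercise = 14.762427; V(2,2) = max -> 14.762427
  V(1,0) = exp(-r*dt) * [p*0.073205 + (1-p)*5.300000] = 2.407925; exercise = 0.163851; V(1,0) = max -> 2.407925
  V(1,1) = exp(-r*dt) * [p*5.300000 + (1-p)*14.762427] = 9.490659; exercise = 10.161289; V(1,1) = max -> 10.161289
  V(0,0) = exp(-r*dt) * [p*2.407925 + (1-p)*10.161289] = 5.855182; exercise = 5.300000; V(0,0) = max -> 5.855182


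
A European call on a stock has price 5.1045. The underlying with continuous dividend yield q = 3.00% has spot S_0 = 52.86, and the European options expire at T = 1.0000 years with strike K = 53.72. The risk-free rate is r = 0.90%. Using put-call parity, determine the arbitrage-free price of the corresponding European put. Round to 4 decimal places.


Put-call parity: C - P = S_0 * exp(-qT) - K * exp(-rT).
S_0 * exp(-qT) = 52.8600 * 0.97044553 = 51.29775090
K * exp(-rT) = 53.7200 * 0.99104038 = 53.23868915
P = C - S*exp(-qT) + K*exp(-rT)
P = 5.1045 - 51.29775090 + 53.23868915 = 7.0454

Answer: Put price = 7.0454


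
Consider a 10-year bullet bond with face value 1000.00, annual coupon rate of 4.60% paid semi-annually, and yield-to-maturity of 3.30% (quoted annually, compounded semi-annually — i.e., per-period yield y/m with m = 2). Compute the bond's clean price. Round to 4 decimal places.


Coupon per period c = face * coupon_rate / m = 23.000000
Periods per year m = 2; per-period yield y/m = 0.016500
Number of cashflows N = 20
Cashflows (t years, CF_t, discount factor 1/(1+y/m)^(m*t), PV):
  t = 0.5000: CF_t = 23.000000, DF = 0.983768, PV = 22.626660
  t = 1.0000: CF_t = 23.000000, DF = 0.967799, PV = 22.259380
  t = 1.5000: CF_t = 23.000000, DF = 0.952090, PV = 21.898062
  t = 2.0000: CF_t = 23.000000, DF = 0.936635, PV = 21.542609
  t = 2.5000: CF_t = 23.000000, DF = 0.921432, PV = 21.192926
  t = 3.0000: CF_t = 23.000000, DF = 0.906475, PV = 20.848919
  t = 3.5000: CF_t = 23.000000, DF = 0.891761, PV = 20.510496
  t = 4.0000: CF_t = 23.000000, DF = 0.877285, PV = 20.177566
  t = 4.5000: CF_t = 23.000000, DF = 0.863045, PV = 19.850040
  t = 5.0000: CF_t = 23.000000, DF = 0.849036, PV = 19.527831
  t = 5.5000: CF_t = 23.000000, DF = 0.835254, PV = 19.210852
  t = 6.0000: CF_t = 23.000000, DF = 0.821696, PV = 18.899018
  t = 6.5000: CF_t = 23.000000, DF = 0.808359, PV = 18.592246
  t = 7.0000: CF_t = 23.000000, DF = 0.795237, PV = 18.290454
  t = 7.5000: CF_t = 23.000000, DF = 0.782329, PV = 17.993560
  t = 8.0000: CF_t = 23.000000, DF = 0.769630, PV = 17.701485
  t = 8.5000: CF_t = 23.000000, DF = 0.757137, PV = 17.414152
  t = 9.0000: CF_t = 23.000000, DF = 0.744847, PV = 17.131482
  t = 9.5000: CF_t = 23.000000, DF = 0.732757, PV = 16.853401
  t = 10.0000: CF_t = 1023.000000, DF = 0.720862, PV = 737.442179
Price P = sum_t PV_t = 1109.963318

Answer: Price = 1109.9633


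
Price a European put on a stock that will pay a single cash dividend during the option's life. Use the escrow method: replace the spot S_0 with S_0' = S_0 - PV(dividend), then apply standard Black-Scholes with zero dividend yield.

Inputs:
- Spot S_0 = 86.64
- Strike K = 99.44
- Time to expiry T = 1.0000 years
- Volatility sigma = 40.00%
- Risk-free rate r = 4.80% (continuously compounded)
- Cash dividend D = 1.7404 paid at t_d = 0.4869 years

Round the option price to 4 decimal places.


Answer: Price = 19.6882

Derivation:
PV(D) = D * exp(-r * t_d) = 1.7404 * 0.97689979 = 1.70019640
S_0' = S_0 - PV(D) = 86.6400 - 1.70019640 = 84.93980360
d1 = (ln(S_0'/K) + (r + sigma^2/2)*T) / (sigma*sqrt(T)) = -0.07402909
d2 = d1 - sigma*sqrt(T) = -0.47402909
exp(-rT) = 0.95313379
N(-d1) = 0.52950638; N(-d2) = 0.68226042
P = K * exp(-rT) * N(-d2) - S_0' * N(-d1) = 99.4400 * 0.95313379 * 0.68226042 - 84.93980360 * 0.52950638 = 19.6882


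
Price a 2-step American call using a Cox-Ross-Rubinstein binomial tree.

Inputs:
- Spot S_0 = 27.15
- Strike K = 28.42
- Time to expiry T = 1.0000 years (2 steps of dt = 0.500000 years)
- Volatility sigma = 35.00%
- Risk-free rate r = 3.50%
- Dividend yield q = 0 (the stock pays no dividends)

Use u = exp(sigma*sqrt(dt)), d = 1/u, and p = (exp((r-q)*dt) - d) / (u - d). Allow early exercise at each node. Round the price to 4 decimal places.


Answer: Price = V(0,0) = 3.4931

Derivation:
dt = T/N = 0.500000
u = exp(sigma*sqrt(dt)) = 1.280803; d = 1/u = 0.780760
p = (exp((r-q)*dt) - d) / (u - d) = 0.473747
Discount per step: exp(-r*dt) = 0.982652
Stock lattice S(k, i) with i counting down-moves:
  k=0: S(0,0) = 27.1500
  k=1: S(1,0) = 34.7738; S(1,1) = 21.1976
  k=2: S(2,0) = 44.5384; S(2,1) = 27.1500; S(2,2) = 16.5503
Terminal payoffs V(N, i) = max(S_T - K, 0):
  V(2,0) = 16.118402; V(2,1) = 0.000000; V(2,2) = 0.000000
Backward induction: V(k, i) = exp(-r*dt) * [p * V(k+1, i) + (1-p) * V(k+1, i+1)]; then take max(V_cont, immediate exercise) for American.
  V(1,0) = exp(-r*dt) * [p*16.118402 + (1-p)*0.000000] = 7.503577; exercise = 6.353807; V(1,0) = max -> 7.503577
  V(1,1) = exp(-r*dt) * [p*0.000000 + (1-p)*0.000000] = 0.000000; exercise = 0.000000; V(1,1) = max -> 0.000000
  V(0,0) = exp(-r*dt) * [p*7.503577 + (1-p)*0.000000] = 3.493130; exercise = 0.000000; V(0,0) = max -> 3.493130


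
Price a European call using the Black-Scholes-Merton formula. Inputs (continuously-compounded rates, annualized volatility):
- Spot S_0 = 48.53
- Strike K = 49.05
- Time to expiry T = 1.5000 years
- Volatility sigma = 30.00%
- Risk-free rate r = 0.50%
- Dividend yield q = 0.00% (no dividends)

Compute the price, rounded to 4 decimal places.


Answer: Price = 7.0084

Derivation:
d1 = (ln(S/K) + (r - q + 0.5*sigma^2) * T) / (sigma * sqrt(T)) = 0.17511668
d2 = d1 - sigma * sqrt(T) = -0.19230678
exp(-rT) = 0.99252805; exp(-qT) = 1.00000000
C = S_0 * exp(-qT) * N(d1) - K * exp(-rT) * N(d2)
N(d1) = 0.56950602; N(d2) = 0.42375095
C = 48.5300 * 1.00000000 * 0.56950602 - 49.0500 * 0.99252805 * 0.42375095 = 7.0084


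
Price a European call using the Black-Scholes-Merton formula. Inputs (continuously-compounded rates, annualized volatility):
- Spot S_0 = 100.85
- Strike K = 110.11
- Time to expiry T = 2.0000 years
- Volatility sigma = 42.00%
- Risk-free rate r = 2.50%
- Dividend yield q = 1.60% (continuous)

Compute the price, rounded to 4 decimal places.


d1 = (ln(S/K) + (r - q + 0.5*sigma^2) * T) / (sigma * sqrt(T)) = 0.17939366
d2 = d1 - sigma * sqrt(T) = -0.41457604
exp(-rT) = 0.95122942; exp(-qT) = 0.96850658
C = S_0 * exp(-qT) * N(d1) - K * exp(-rT) * N(d2)
N(d1) = 0.57118570; N(d2) = 0.33922615
C = 100.8500 * 0.96850658 * 0.57118570 - 110.1100 * 0.95122942 * 0.33922615 = 20.2594

Answer: Price = 20.2594


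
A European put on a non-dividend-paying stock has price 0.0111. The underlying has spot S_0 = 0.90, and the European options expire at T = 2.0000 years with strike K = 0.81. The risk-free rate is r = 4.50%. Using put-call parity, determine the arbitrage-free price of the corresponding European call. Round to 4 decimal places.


Put-call parity: C - P = S_0 * exp(-qT) - K * exp(-rT).
S_0 * exp(-qT) = 0.9000 * 1.00000000 = 0.90000000
K * exp(-rT) = 0.8100 * 0.91393119 = 0.74028426
C = P + S*exp(-qT) - K*exp(-rT)
C = 0.0111 + 0.90000000 - 0.74028426 = 0.1708

Answer: Call price = 0.1708


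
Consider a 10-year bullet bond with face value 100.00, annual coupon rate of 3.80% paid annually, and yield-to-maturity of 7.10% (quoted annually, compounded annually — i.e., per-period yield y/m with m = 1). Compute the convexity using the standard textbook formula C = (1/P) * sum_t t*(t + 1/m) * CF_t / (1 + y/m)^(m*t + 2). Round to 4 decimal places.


Answer: Convexity = 74.0368

Derivation:
Coupon per period c = face * coupon_rate / m = 3.800000
Periods per year m = 1; per-period yield y/m = 0.071000
Number of cashflows N = 10
Cashflows (t years, CF_t, discount factor 1/(1+y/m)^(m*t), PV):
  t = 1.0000: CF_t = 3.800000, DF = 0.933707, PV = 3.548086
  t = 2.0000: CF_t = 3.800000, DF = 0.871808, PV = 3.312872
  t = 3.0000: CF_t = 3.800000, DF = 0.814013, PV = 3.093251
  t = 4.0000: CF_t = 3.800000, DF = 0.760050, PV = 2.888190
  t = 5.0000: CF_t = 3.800000, DF = 0.709664, PV = 2.696722
  t = 6.0000: CF_t = 3.800000, DF = 0.662618, PV = 2.517948
  t = 7.0000: CF_t = 3.800000, DF = 0.618691, PV = 2.351025
  t = 8.0000: CF_t = 3.800000, DF = 0.577676, PV = 2.195168
  t = 9.0000: CF_t = 3.800000, DF = 0.539380, PV = 2.049644
  t = 10.0000: CF_t = 103.800000, DF = 0.503623, PV = 52.276036
Price P = sum_t PV_t = 76.928942
Convexity numerator sum_t t*(t + 1/m) * CF_t / (1+y/m)^(m*t + 2):
  t = 1.0000: term = 6.186502
  t = 2.0000: term = 17.329138
  t = 3.0000: term = 32.360669
  t = 4.0000: term = 50.358962
  t = 5.0000: term = 70.530759
  t = 6.0000: term = 92.197070
  t = 7.0000: term = 114.780044
  t = 8.0000: term = 137.791169
  t = 9.0000: term = 160.820692
  t = 10.0000: term = 5013.215672
Convexity = (1/P) * sum = 5695.570677 / 76.928942 = 74.036774


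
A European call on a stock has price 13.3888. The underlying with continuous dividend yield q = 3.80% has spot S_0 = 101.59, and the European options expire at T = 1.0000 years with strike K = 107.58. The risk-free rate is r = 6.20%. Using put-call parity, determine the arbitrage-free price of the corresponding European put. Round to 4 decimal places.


Put-call parity: C - P = S_0 * exp(-qT) - K * exp(-rT).
S_0 * exp(-qT) = 101.5900 * 0.96271294 = 97.80200767
K * exp(-rT) = 107.5800 * 0.93988289 = 101.11260096
P = C - S*exp(-qT) + K*exp(-rT)
P = 13.3888 - 97.80200767 + 101.11260096 = 16.6994

Answer: Put price = 16.6994


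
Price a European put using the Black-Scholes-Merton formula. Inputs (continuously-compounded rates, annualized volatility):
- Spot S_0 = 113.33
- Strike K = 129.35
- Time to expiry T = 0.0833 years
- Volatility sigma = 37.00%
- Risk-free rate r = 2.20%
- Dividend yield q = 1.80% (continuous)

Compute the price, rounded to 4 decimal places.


d1 = (ln(S/K) + (r - q + 0.5*sigma^2) * T) / (sigma * sqrt(T)) = -1.18161584
d2 = d1 - sigma * sqrt(T) = -1.28840427
exp(-rT) = 0.99816908; exp(-qT) = 0.99850172
P = K * exp(-rT) * N(-d2) - S_0 * exp(-qT) * N(-d1)
N(-d1) = 0.88132092; N(-d2) = 0.90119736
P = 129.3500 * 0.99816908 * 0.90119736 - 113.3300 * 0.99850172 * 0.88132092 = 16.6260

Answer: Price = 16.6260


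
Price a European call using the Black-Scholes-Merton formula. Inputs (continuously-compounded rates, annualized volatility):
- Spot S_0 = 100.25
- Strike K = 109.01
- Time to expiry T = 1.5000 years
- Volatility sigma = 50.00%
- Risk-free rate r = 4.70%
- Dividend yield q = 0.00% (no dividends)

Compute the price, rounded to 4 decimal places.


Answer: Price = 23.6107

Derivation:
d1 = (ln(S/K) + (r - q + 0.5*sigma^2) * T) / (sigma * sqrt(T)) = 0.28451223
d2 = d1 - sigma * sqrt(T) = -0.32786021
exp(-rT) = 0.93192774; exp(-qT) = 1.00000000
C = S_0 * exp(-qT) * N(d1) - K * exp(-rT) * N(d2)
N(d1) = 0.61199107; N(d2) = 0.37150868
C = 100.2500 * 1.00000000 * 0.61199107 - 109.0100 * 0.93192774 * 0.37150868 = 23.6107


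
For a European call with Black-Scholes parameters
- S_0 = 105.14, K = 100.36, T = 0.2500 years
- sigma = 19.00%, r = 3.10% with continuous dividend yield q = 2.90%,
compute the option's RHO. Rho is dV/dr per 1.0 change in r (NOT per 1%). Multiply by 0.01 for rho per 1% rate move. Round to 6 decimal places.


Answer: Rho = 16.749199

Derivation:
d1 = 0.5425428831; d2 = 0.4475428831
phi(d1) = 0.3443437239; exp(-qT) = 0.9927762179; exp(-rT) = 0.9922799538
N(d2) = 0.6727584338
Rho = K*T*exp(-rT)*N(d2) = 100.3600 * 0.2500 * 0.9922799538 * 0.6727584338 = 16.749199


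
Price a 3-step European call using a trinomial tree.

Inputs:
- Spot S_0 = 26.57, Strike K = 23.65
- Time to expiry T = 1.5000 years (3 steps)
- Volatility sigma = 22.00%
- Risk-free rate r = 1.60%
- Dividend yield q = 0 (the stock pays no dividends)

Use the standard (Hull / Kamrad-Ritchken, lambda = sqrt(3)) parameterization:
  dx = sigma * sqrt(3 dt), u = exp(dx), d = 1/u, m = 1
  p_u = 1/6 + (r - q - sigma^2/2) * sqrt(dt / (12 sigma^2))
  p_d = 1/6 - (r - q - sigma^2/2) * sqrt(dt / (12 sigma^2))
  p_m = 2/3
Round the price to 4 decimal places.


Answer: Price = V(0,0) = 4.8332

Derivation:
dt = T/N = 0.500000; dx = sigma*sqrt(3*dt) = 0.269444
u = exp(dx) = 1.309236; d = 1/u = 0.763804
p_u = 0.159058, p_m = 0.666667, p_d = 0.174275
Discount per step: exp(-r*dt) = 0.992032
Stock lattice S(k, j) with j the centered position index:
  k=0: S(0,+0) = 26.5700
  k=1: S(1,-1) = 20.2943; S(1,+0) = 26.5700; S(1,+1) = 34.7864
  k=2: S(2,-2) = 15.5009; S(2,-1) = 20.2943; S(2,+0) = 26.5700; S(2,+1) = 34.7864; S(2,+2) = 45.5436
  k=3: S(3,-3) = 11.8396; S(3,-2) = 15.5009; S(3,-1) = 20.2943; S(3,+0) = 26.5700; S(3,+1) = 34.7864; S(3,+2) = 45.5436; S(3,+3) = 59.6274
Terminal payoffs V(N, j) = max(S_T - K, 0):
  V(3,-3) = 0.000000; V(3,-2) = 0.000000; V(3,-1) = 0.000000; V(3,+0) = 2.920000; V(3,+1) = 11.136404; V(3,+2) = 21.893618; V(3,+3) = 35.977351
Backward induction: V(k, j) = exp(-r*dt) * [p_u * V(k+1, j+1) + p_m * V(k+1, j) + p_d * V(k+1, j-1)]
  V(2,-2) = exp(-r*dt) * [p_u*0.000000 + p_m*0.000000 + p_d*0.000000] = 0.000000
  V(2,-1) = exp(-r*dt) * [p_u*2.920000 + p_m*0.000000 + p_d*0.000000] = 0.460750
  V(2,+0) = exp(-r*dt) * [p_u*11.136404 + p_m*2.920000 + p_d*0.000000] = 3.688380
  V(2,+1) = exp(-r*dt) * [p_u*21.893618 + p_m*11.136404 + p_d*2.920000] = 11.324556
  V(2,+2) = exp(-r*dt) * [p_u*35.977351 + p_m*21.893618 + p_d*11.136404] = 22.081679
  V(1,-1) = exp(-r*dt) * [p_u*3.688380 + p_m*0.460750 + p_d*0.000000] = 0.886712
  V(1,+0) = exp(-r*dt) * [p_u*11.324556 + p_m*3.688380 + p_d*0.460750] = 4.305898
  V(1,+1) = exp(-r*dt) * [p_u*22.081679 + p_m*11.324556 + p_d*3.688380] = 11.611509
  V(0,+0) = exp(-r*dt) * [p_u*11.611509 + p_m*4.305898 + p_d*0.886712] = 4.833217


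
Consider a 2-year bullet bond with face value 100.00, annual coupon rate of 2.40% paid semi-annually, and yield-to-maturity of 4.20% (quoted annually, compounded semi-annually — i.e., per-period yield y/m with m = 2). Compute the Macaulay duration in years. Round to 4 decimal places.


Coupon per period c = face * coupon_rate / m = 1.200000
Periods per year m = 2; per-period yield y/m = 0.021000
Number of cashflows N = 4
Cashflows (t years, CF_t, discount factor 1/(1+y/m)^(m*t), PV):
  t = 0.5000: CF_t = 1.200000, DF = 0.979432, PV = 1.175318
  t = 1.0000: CF_t = 1.200000, DF = 0.959287, PV = 1.151144
  t = 1.5000: CF_t = 1.200000, DF = 0.939556, PV = 1.127467
  t = 2.0000: CF_t = 101.200000, DF = 0.920231, PV = 93.127414
Price P = sum_t PV_t = 96.581344
Macaulay numerator sum_t t * PV_t:
  t * PV_t at t = 0.5000: 0.587659
  t * PV_t at t = 1.0000: 1.151144
  t * PV_t at t = 1.5000: 1.691201
  t * PV_t at t = 2.0000: 186.254828
Macaulay duration D = (sum_t t * PV_t) / P = 189.684833 / 96.581344 = 1.963990

Answer: Macaulay duration = 1.9640 years


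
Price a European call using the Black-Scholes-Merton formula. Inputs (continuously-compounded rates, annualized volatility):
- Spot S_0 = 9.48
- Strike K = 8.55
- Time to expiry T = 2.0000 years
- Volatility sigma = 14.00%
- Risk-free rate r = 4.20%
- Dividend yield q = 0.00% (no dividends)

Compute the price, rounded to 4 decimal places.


Answer: Price = 1.7761

Derivation:
d1 = (ln(S/K) + (r - q + 0.5*sigma^2) * T) / (sigma * sqrt(T)) = 1.04476559
d2 = d1 - sigma * sqrt(T) = 0.84677569
exp(-rT) = 0.91943126; exp(-qT) = 1.00000000
C = S_0 * exp(-qT) * N(d1) - K * exp(-rT) * N(d2)
N(d1) = 0.85193434; N(d2) = 0.80143992
C = 9.4800 * 1.00000000 * 0.85193434 - 8.5500 * 0.91943126 * 0.80143992 = 1.7761


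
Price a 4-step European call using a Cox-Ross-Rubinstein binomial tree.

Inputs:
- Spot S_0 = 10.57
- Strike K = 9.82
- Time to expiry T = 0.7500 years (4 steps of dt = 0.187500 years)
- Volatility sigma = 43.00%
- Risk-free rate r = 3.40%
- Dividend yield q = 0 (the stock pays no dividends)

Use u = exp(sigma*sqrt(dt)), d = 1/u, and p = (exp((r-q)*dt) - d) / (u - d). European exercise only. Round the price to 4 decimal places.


Answer: Price = V(0,0) = 2.0551

Derivation:
dt = T/N = 0.187500
u = exp(sigma*sqrt(dt)) = 1.204658; d = 1/u = 0.830111
p = (exp((r-q)*dt) - d) / (u - d) = 0.470660
Discount per step: exp(-r*dt) = 0.993645
Stock lattice S(k, i) with i counting down-moves:
  k=0: S(0,0) = 10.5700
  k=1: S(1,0) = 12.7332; S(1,1) = 8.7743
  k=2: S(2,0) = 15.3392; S(2,1) = 10.5700; S(2,2) = 7.2836
  k=3: S(3,0) = 18.4785; S(3,1) = 12.7332; S(3,2) = 8.7743; S(3,3) = 6.0462
  k=4: S(4,0) = 22.2602; S(4,1) = 15.3392; S(4,2) = 10.5700; S(4,3) = 7.2836; S(4,4) = 5.0190
Terminal payoffs V(N, i) = max(S_T - K, 0):
  V(4,0) = 12.440229; V(4,1) = 5.519186; V(4,2) = 0.750000; V(4,3) = 0.000000; V(4,4) = 0.000000
Backward induction: V(k, i) = exp(-r*dt) * [p * V(k+1, i) + (1-p) * V(k+1, i+1)].
  V(3,0) = exp(-r*dt) * [p*12.440229 + (1-p)*5.519186] = 8.720872
  V(3,1) = exp(-r*dt) * [p*5.519186 + (1-p)*0.750000] = 2.975635
  V(3,2) = exp(-r*dt) * [p*0.750000 + (1-p)*0.000000] = 0.350752
  V(3,3) = exp(-r*dt) * [p*0.000000 + (1-p)*0.000000] = 0.000000
  V(2,0) = exp(-r*dt) * [p*8.720872 + (1-p)*2.975635] = 5.643596
  V(2,1) = exp(-r*dt) * [p*2.975635 + (1-p)*0.350752] = 1.576100
  V(2,2) = exp(-r*dt) * [p*0.350752 + (1-p)*0.000000] = 0.164036
  V(1,0) = exp(-r*dt) * [p*5.643596 + (1-p)*1.576100] = 3.468327
  V(1,1) = exp(-r*dt) * [p*1.576100 + (1-p)*0.164036] = 0.823372
  V(0,0) = exp(-r*dt) * [p*3.468327 + (1-p)*0.823372] = 2.055104


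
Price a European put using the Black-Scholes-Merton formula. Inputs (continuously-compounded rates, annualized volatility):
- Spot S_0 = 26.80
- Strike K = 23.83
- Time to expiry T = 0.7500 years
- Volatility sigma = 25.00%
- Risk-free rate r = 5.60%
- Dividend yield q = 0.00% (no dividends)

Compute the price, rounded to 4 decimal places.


d1 = (ln(S/K) + (r - q + 0.5*sigma^2) * T) / (sigma * sqrt(T)) = 0.84475165
d2 = d1 - sigma * sqrt(T) = 0.62824530
exp(-rT) = 0.95886978; exp(-qT) = 1.00000000
P = K * exp(-rT) * N(-d2) - S_0 * exp(-qT) * N(-d1)
N(-d1) = 0.19912476; N(-d2) = 0.26492163
P = 23.8300 * 0.95886978 * 0.26492163 - 26.8000 * 1.00000000 * 0.19912476 = 0.7169

Answer: Price = 0.7169


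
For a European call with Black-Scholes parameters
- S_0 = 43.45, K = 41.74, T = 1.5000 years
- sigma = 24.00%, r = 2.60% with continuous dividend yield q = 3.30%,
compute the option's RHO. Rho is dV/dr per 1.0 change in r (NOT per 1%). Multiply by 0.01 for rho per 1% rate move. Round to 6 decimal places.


d1 = 0.2478439652; d2 = -0.0460948040
phi(d1) = 0.3868756913; exp(-qT) = 0.9517051581; exp(-rT) = 0.9617507091
N(d2) = 0.4816173437
Rho = K*T*exp(-rT)*N(d2) = 41.7400 * 1.5000 * 0.9617507091 * 0.4816173437 = 29.000690

Answer: Rho = 29.000690


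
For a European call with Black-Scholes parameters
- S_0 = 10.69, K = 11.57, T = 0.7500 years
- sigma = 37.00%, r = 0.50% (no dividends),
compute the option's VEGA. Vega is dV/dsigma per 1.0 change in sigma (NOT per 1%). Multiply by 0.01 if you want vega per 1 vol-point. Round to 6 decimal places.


d1 = -0.0749597765; d2 = -0.3953891759
phi(d1) = 0.3978230314; exp(-qT) = 1.0000000000; exp(-rT) = 0.9962570225
Vega = S * exp(-qT) * phi(d1) * sqrt(T) = 10.6900 * 1.0000000000 * 0.3978230314 * 0.8660254038 = 3.682971

Answer: Vega = 3.682971


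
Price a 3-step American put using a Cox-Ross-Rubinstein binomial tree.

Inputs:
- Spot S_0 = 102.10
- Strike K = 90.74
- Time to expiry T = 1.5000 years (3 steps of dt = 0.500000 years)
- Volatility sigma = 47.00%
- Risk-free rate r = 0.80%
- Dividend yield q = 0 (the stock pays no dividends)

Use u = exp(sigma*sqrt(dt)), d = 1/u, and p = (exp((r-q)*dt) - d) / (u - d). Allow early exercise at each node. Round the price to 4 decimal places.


Answer: Price = V(0,0) = 17.4656

Derivation:
dt = T/N = 0.500000
u = exp(sigma*sqrt(dt)) = 1.394227; d = 1/u = 0.717243
p = (exp((r-q)*dt) - d) / (u - d) = 0.423592
Discount per step: exp(-r*dt) = 0.996008
Stock lattice S(k, i) with i counting down-moves:
  k=0: S(0,0) = 102.1000
  k=1: S(1,0) = 142.3506; S(1,1) = 73.2305
  k=2: S(2,0) = 198.4690; S(2,1) = 102.1000; S(2,2) = 52.5241
  k=3: S(3,0) = 276.7109; S(3,1) = 142.3506; S(3,2) = 73.2305; S(3,3) = 37.6726
Terminal payoffs V(N, i) = max(K - S_T, 0):
  V(3,0) = 0.000000; V(3,1) = 0.000000; V(3,2) = 17.509461; V(3,3) = 53.067433
Backward induction: V(k, i) = exp(-r*dt) * [p * V(k+1, i) + (1-p) * V(k+1, i+1)]; then take max(V_cont, immediate exercise) for American.
  V(2,0) = exp(-r*dt) * [p*0.000000 + (1-p)*0.000000] = 0.000000; exercise = 0.000000; V(2,0) = max -> 0.000000
  V(2,1) = exp(-r*dt) * [p*0.000000 + (1-p)*17.509461] = 10.052308; exercise = 0.000000; V(2,1) = max -> 10.052308
  V(2,2) = exp(-r*dt) * [p*17.509461 + (1-p)*53.067433] = 37.853652; exercise = 38.215887; V(2,2) = max -> 38.215887
  V(1,0) = exp(-r*dt) * [p*0.000000 + (1-p)*10.052308] = 5.771103; exercise = 0.000000; V(1,0) = max -> 5.771103
  V(1,1) = exp(-r*dt) * [p*10.052308 + (1-p)*38.215887] = 26.181094; exercise = 17.509461; V(1,1) = max -> 26.181094
  V(0,0) = exp(-r*dt) * [p*5.771103 + (1-p)*26.181094] = 17.465589; exercise = 0.000000; V(0,0) = max -> 17.465589


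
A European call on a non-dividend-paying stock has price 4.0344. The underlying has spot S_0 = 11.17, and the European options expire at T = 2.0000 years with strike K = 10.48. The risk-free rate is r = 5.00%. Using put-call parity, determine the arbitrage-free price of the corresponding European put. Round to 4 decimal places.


Put-call parity: C - P = S_0 * exp(-qT) - K * exp(-rT).
S_0 * exp(-qT) = 11.1700 * 1.00000000 = 11.17000000
K * exp(-rT) = 10.4800 * 0.90483742 = 9.48269614
P = C - S*exp(-qT) + K*exp(-rT)
P = 4.0344 - 11.17000000 + 9.48269614 = 2.3471

Answer: Put price = 2.3471


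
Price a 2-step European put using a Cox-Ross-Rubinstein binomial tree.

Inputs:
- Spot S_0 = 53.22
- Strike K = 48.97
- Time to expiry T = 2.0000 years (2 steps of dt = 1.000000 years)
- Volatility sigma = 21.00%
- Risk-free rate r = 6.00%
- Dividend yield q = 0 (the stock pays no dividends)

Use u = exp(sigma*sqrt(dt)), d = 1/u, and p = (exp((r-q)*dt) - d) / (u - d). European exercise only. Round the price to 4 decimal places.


Answer: Price = V(0,0) = 2.0486

Derivation:
dt = T/N = 1.000000
u = exp(sigma*sqrt(dt)) = 1.233678; d = 1/u = 0.810584
p = (exp((r-q)*dt) - d) / (u - d) = 0.593845
Discount per step: exp(-r*dt) = 0.941765
Stock lattice S(k, i) with i counting down-moves:
  k=0: S(0,0) = 53.2200
  k=1: S(1,0) = 65.6563; S(1,1) = 43.1393
  k=2: S(2,0) = 80.9988; S(2,1) = 53.2200; S(2,2) = 34.9680
Terminal payoffs V(N, i) = max(K - S_T, 0):
  V(2,0) = 0.000000; V(2,1) = 0.000000; V(2,2) = 14.001968
Backward induction: V(k, i) = exp(-r*dt) * [p * V(k+1, i) + (1-p) * V(k+1, i+1)].
  V(1,0) = exp(-r*dt) * [p*0.000000 + (1-p)*0.000000] = 0.000000
  V(1,1) = exp(-r*dt) * [p*0.000000 + (1-p)*14.001968] = 5.355781
  V(0,0) = exp(-r*dt) * [p*0.000000 + (1-p)*5.355781] = 2.048597


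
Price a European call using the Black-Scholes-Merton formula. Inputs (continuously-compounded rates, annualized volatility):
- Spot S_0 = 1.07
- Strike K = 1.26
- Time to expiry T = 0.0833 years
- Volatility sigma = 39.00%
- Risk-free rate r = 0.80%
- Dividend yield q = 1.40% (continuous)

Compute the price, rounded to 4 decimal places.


d1 = (ln(S/K) + (r - q + 0.5*sigma^2) * T) / (sigma * sqrt(T)) = -1.40029149
d2 = d1 - sigma * sqrt(T) = -1.51285227
exp(-rT) = 0.99933382; exp(-qT) = 0.99883448
C = S_0 * exp(-qT) * N(d1) - K * exp(-rT) * N(d2)
N(d1) = 0.08071302; N(d2) = 0.06515859
C = 1.0700 * 0.99883448 * 0.08071302 - 1.2600 * 0.99933382 * 0.06515859 = 0.0042

Answer: Price = 0.0042


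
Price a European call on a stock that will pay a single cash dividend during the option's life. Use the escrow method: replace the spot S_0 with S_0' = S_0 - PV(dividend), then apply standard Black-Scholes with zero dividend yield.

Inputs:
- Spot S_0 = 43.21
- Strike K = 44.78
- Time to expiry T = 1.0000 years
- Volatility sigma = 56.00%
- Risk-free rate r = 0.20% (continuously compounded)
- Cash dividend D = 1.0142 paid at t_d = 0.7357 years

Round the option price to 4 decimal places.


Answer: Price = 8.3827

Derivation:
PV(D) = D * exp(-r * t_d) = 1.0142 * 0.99852968 = 1.01270880
S_0' = S_0 - PV(D) = 43.2100 - 1.01270880 = 42.19729120
d1 = (ln(S_0'/K) + (r + sigma^2/2)*T) / (sigma*sqrt(T)) = 0.17749003
d2 = d1 - sigma*sqrt(T) = -0.38250997
exp(-rT) = 0.99800200
N(d1) = 0.57043825; N(d2) = 0.35104157
C = S_0' * N(d1) - K * exp(-rT) * N(d2) = 42.19729120 * 0.57043825 - 44.7800 * 0.99800200 * 0.35104157 = 8.3827


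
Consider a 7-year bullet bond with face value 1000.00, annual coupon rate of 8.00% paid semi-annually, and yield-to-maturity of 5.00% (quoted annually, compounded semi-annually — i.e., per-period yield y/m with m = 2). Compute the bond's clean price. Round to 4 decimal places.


Coupon per period c = face * coupon_rate / m = 40.000000
Periods per year m = 2; per-period yield y/m = 0.025000
Number of cashflows N = 14
Cashflows (t years, CF_t, discount factor 1/(1+y/m)^(m*t), PV):
  t = 0.5000: CF_t = 40.000000, DF = 0.975610, PV = 39.024390
  t = 1.0000: CF_t = 40.000000, DF = 0.951814, PV = 38.072576
  t = 1.5000: CF_t = 40.000000, DF = 0.928599, PV = 37.143976
  t = 2.0000: CF_t = 40.000000, DF = 0.905951, PV = 36.238026
  t = 2.5000: CF_t = 40.000000, DF = 0.883854, PV = 35.354172
  t = 3.0000: CF_t = 40.000000, DF = 0.862297, PV = 34.491875
  t = 3.5000: CF_t = 40.000000, DF = 0.841265, PV = 33.650609
  t = 4.0000: CF_t = 40.000000, DF = 0.820747, PV = 32.829863
  t = 4.5000: CF_t = 40.000000, DF = 0.800728, PV = 32.029134
  t = 5.0000: CF_t = 40.000000, DF = 0.781198, PV = 31.247936
  t = 5.5000: CF_t = 40.000000, DF = 0.762145, PV = 30.485791
  t = 6.0000: CF_t = 40.000000, DF = 0.743556, PV = 29.742235
  t = 6.5000: CF_t = 40.000000, DF = 0.725420, PV = 29.016815
  t = 7.0000: CF_t = 1040.000000, DF = 0.707727, PV = 736.036284
Price P = sum_t PV_t = 1175.363683

Answer: Price = 1175.3637


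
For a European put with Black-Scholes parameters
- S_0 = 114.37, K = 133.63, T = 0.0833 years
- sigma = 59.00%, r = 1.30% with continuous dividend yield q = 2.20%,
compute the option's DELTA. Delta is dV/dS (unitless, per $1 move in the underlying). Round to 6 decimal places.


d1 = -0.8332379813; d2 = -1.0035222437
phi(d1) = 0.2819342757; exp(-qT) = 0.9981690782; exp(-rT) = 0.9989176861
N(-d1) = 0.7976447371
Delta = -exp(-qT) * N(-d1) = -0.9981690782 * 0.7976447371 = -0.796184

Answer: Delta = -0.796184


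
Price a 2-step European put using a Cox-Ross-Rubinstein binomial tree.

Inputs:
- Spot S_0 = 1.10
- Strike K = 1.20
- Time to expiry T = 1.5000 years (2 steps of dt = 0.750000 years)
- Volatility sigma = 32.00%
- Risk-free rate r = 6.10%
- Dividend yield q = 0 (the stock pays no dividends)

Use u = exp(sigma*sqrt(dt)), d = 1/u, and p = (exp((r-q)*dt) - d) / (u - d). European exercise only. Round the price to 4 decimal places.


dt = T/N = 0.750000
u = exp(sigma*sqrt(dt)) = 1.319335; d = 1/u = 0.757957
p = (exp((r-q)*dt) - d) / (u - d) = 0.514547
Discount per step: exp(-r*dt) = 0.955281
Stock lattice S(k, i) with i counting down-moves:
  k=0: S(0,0) = 1.1000
  k=1: S(1,0) = 1.4513; S(1,1) = 0.8338
  k=2: S(2,0) = 1.9147; S(2,1) = 1.1000; S(2,2) = 0.6319
Terminal payoffs V(N, i) = max(K - S_T, 0):
  V(2,0) = 0.000000; V(2,1) = 0.100000; V(2,2) = 0.568051
Backward induction: V(k, i) = exp(-r*dt) * [p * V(k+1, i) + (1-p) * V(k+1, i+1)].
  V(1,0) = exp(-r*dt) * [p*0.000000 + (1-p)*0.100000] = 0.046374
  V(1,1) = exp(-r*dt) * [p*0.100000 + (1-p)*0.568051] = 0.312584
  V(0,0) = exp(-r*dt) * [p*0.046374 + (1-p)*0.312584] = 0.167754

Answer: Price = V(0,0) = 0.1678


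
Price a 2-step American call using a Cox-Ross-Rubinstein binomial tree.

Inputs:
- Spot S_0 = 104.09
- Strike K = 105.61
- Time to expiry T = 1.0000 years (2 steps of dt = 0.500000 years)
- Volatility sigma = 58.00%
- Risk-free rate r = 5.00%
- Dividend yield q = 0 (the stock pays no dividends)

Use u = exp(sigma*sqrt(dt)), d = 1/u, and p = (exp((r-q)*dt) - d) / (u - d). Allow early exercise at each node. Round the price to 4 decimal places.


dt = T/N = 0.500000
u = exp(sigma*sqrt(dt)) = 1.507002; d = 1/u = 0.663569
p = (exp((r-q)*dt) - d) / (u - d) = 0.428897
Discount per step: exp(-r*dt) = 0.975310
Stock lattice S(k, i) with i counting down-moves:
  k=0: S(0,0) = 104.0900
  k=1: S(1,0) = 156.8638; S(1,1) = 69.0709
  k=2: S(2,0) = 236.3940; S(2,1) = 104.0900; S(2,2) = 45.8334
Terminal payoffs V(N, i) = max(S_T - K, 0):
  V(2,0) = 130.783970; V(2,1) = 0.000000; V(2,2) = 0.000000
Backward induction: V(k, i) = exp(-r*dt) * [p * V(k+1, i) + (1-p) * V(k+1, i+1)]; then take max(V_cont, immediate exercise) for American.
  V(1,0) = exp(-r*dt) * [p*130.783970 + (1-p)*0.000000] = 54.707952; exercise = 51.253789; V(1,0) = max -> 54.707952
  V(1,1) = exp(-r*dt) * [p*0.000000 + (1-p)*0.000000] = 0.000000; exercise = 0.000000; V(1,1) = max -> 0.000000
  V(0,0) = exp(-r*dt) * [p*54.707952 + (1-p)*0.000000] = 22.884762; exercise = 0.000000; V(0,0) = max -> 22.884762

Answer: Price = V(0,0) = 22.8848


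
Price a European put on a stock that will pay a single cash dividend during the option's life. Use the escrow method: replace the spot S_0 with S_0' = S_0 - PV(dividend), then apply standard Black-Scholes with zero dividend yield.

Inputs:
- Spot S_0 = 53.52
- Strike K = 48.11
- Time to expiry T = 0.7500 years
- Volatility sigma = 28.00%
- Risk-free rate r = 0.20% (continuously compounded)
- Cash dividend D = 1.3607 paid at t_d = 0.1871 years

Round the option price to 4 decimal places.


Answer: Price = 3.0481

Derivation:
PV(D) = D * exp(-r * t_d) = 1.3607 * 0.99962587 = 1.36019092
S_0' = S_0 - PV(D) = 53.5200 - 1.36019092 = 52.15980908
d1 = (ln(S_0'/K) + (r + sigma^2/2)*T) / (sigma*sqrt(T)) = 0.46073459
d2 = d1 - sigma*sqrt(T) = 0.21824748
exp(-rT) = 0.99850112
N(-d1) = 0.32249452; N(-d2) = 0.41361815
P = K * exp(-rT) * N(-d2) - S_0' * N(-d1) = 48.1100 * 0.99850112 * 0.41361815 - 52.15980908 * 0.32249452 = 3.0481


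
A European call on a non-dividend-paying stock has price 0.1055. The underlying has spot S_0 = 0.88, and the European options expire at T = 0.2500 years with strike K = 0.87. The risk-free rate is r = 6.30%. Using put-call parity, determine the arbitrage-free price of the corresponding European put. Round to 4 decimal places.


Answer: Put price = 0.0819

Derivation:
Put-call parity: C - P = S_0 * exp(-qT) - K * exp(-rT).
S_0 * exp(-qT) = 0.8800 * 1.00000000 = 0.88000000
K * exp(-rT) = 0.8700 * 0.98437338 = 0.85640484
P = C - S*exp(-qT) + K*exp(-rT)
P = 0.1055 - 0.88000000 + 0.85640484 = 0.0819


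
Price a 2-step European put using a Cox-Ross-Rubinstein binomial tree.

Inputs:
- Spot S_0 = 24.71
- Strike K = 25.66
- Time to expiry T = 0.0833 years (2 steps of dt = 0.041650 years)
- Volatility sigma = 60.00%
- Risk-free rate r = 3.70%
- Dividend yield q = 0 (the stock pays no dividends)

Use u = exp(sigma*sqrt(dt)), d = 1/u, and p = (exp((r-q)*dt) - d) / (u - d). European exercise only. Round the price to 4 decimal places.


Answer: Price = V(0,0) = 2.2036

Derivation:
dt = T/N = 0.041650
u = exp(sigma*sqrt(dt)) = 1.130263; d = 1/u = 0.884750
p = (exp((r-q)*dt) - d) / (u - d) = 0.475707
Discount per step: exp(-r*dt) = 0.998460
Stock lattice S(k, i) with i counting down-moves:
  k=0: S(0,0) = 24.7100
  k=1: S(1,0) = 27.9288; S(1,1) = 21.8622
  k=2: S(2,0) = 31.5669; S(2,1) = 24.7100; S(2,2) = 19.3426
Terminal payoffs V(N, i) = max(K - S_T, 0):
  V(2,0) = 0.000000; V(2,1) = 0.950000; V(2,2) = 6.317436
Backward induction: V(k, i) = exp(-r*dt) * [p * V(k+1, i) + (1-p) * V(k+1, i+1)].
  V(1,0) = exp(-r*dt) * [p*0.000000 + (1-p)*0.950000] = 0.497311
  V(1,1) = exp(-r*dt) * [p*0.950000 + (1-p)*6.317436] = 3.758311
  V(0,0) = exp(-r*dt) * [p*0.497311 + (1-p)*3.758311] = 2.203631


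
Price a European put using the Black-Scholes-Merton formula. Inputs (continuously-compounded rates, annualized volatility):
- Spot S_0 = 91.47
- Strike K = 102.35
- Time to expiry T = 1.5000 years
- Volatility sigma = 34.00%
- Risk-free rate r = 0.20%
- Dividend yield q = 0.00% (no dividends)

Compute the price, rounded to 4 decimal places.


d1 = (ln(S/K) + (r - q + 0.5*sigma^2) * T) / (sigma * sqrt(T)) = -0.05448257
d2 = d1 - sigma * sqrt(T) = -0.47089582
exp(-rT) = 0.99700450; exp(-qT) = 1.00000000
P = K * exp(-rT) * N(-d2) - S_0 * exp(-qT) * N(-d1)
N(-d1) = 0.52172465; N(-d2) = 0.68114243
P = 102.3500 * 0.99700450 * 0.68114243 - 91.4700 * 1.00000000 * 0.52172465 = 21.7839

Answer: Price = 21.7839


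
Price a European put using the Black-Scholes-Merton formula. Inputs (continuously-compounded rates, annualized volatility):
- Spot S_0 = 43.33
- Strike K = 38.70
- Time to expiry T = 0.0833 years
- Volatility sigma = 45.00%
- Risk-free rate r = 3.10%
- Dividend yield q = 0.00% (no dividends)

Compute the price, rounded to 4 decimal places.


Answer: Price = 0.5426

Derivation:
d1 = (ln(S/K) + (r - q + 0.5*sigma^2) * T) / (sigma * sqrt(T)) = 0.95491327
d2 = d1 - sigma * sqrt(T) = 0.82503544
exp(-rT) = 0.99742103; exp(-qT) = 1.00000000
P = K * exp(-rT) * N(-d2) - S_0 * exp(-qT) * N(-d1)
N(-d1) = 0.16981078; N(-d2) = 0.20467573
P = 38.7000 * 0.99742103 * 0.20467573 - 43.3300 * 1.00000000 * 0.16981078 = 0.5426
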